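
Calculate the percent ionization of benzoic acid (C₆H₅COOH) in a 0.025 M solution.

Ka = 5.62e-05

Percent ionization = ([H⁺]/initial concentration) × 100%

Using Ka equilibrium: x² + Ka×x - Ka×C = 0. Solving: [H⁺] = 1.1576e-03. Percent = (1.1576e-03/0.025) × 100

Percent ionization = 4.63%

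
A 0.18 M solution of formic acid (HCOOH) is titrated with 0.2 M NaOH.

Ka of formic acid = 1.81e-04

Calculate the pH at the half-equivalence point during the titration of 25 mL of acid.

At half-equivalence [HA] = [A⁻], so Henderson-Hasselbalch gives pH = pKa = -log(1.81e-04) = 3.74.

pH = pKa = 3.74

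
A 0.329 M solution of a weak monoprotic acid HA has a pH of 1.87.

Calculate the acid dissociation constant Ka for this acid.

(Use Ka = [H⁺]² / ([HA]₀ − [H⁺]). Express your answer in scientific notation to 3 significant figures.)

[H⁺] = 10^(−pH) = 10^(−1.87) = 1.349e-02 M. For HA ⇌ H⁺ + A⁻, Ka = [H⁺][A⁻]/[HA] = [H⁺]² / ([HA]₀ − [H⁺]) = (1.349e-02)² / (0.329 − 1.349e-02) = 5.77e-04.

K_a = 5.77e-04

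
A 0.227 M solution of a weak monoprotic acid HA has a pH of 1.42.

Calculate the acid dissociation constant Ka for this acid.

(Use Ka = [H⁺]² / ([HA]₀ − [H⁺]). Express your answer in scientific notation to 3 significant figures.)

[H⁺] = 10^(−pH) = 10^(−1.42) = 3.802e-02 M. For HA ⇌ H⁺ + A⁻, Ka = [H⁺][A⁻]/[HA] = [H⁺]² / ([HA]₀ − [H⁺]) = (3.802e-02)² / (0.227 − 3.802e-02) = 7.65e-03.

K_a = 7.65e-03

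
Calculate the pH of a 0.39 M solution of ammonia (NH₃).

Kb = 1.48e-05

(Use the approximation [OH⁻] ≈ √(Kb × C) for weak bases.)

[OH⁻] = √(Kb × C) = √(1.48e-05 × 0.39) = 2.4025e-03. pOH = 2.62, pH = 14 - pOH

pH = 11.38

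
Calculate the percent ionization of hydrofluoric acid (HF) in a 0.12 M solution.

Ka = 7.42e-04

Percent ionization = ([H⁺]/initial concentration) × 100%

Using Ka equilibrium: x² + Ka×x - Ka×C = 0. Solving: [H⁺] = 9.0724e-03. Percent = (9.0724e-03/0.12) × 100

Percent ionization = 7.56%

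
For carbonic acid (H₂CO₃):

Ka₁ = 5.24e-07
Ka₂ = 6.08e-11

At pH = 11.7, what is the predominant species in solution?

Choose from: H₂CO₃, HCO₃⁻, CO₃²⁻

pKa₁ = 6.28, pKa₂ = 10.22. For a polyprotic acid the predominant species crosses at each pKa: below pKa_n the protonated form dominates, above it the deprotonated form does. At pH = 11.7, the predominant species is CO₃²⁻.

CO₃²⁻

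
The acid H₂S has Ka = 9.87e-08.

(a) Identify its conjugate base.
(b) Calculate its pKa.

(a) The conjugate base is formed by removing one H⁺ from H₂S, giving HS⁻. (b) pKa = -log(Ka) = -log(9.87e-08) = 7.01.

Conjugate base: HS⁻; pK_a = 7.01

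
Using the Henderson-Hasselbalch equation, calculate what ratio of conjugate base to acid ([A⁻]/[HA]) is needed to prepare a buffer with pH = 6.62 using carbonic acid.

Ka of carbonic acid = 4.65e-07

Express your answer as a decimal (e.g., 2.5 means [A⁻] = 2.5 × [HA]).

pKa = -log(4.65e-07) = 6.3325. pH = pKa + log([A⁻]/[HA]), so log([A⁻]/[HA]) = pH − pKa = 6.62 − 6.3325 = 0.2875. [A⁻]/[HA] = 10^(0.2875) = 1.94

[A⁻]/[HA] = 1.94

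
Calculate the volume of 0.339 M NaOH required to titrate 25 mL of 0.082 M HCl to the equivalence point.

At equivalence: moles acid = moles base. moles HCl = 0.082 × 25/1000 = 0.00205 mol. V_base = moles / 0.339 × 1000 = 6.0 mL.

V_{base} = 6.0 mL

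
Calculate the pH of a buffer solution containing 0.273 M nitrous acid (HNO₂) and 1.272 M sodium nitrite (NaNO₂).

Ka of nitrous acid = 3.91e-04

pKa = -log(3.91e-04) = 3.41. pH = pKa + log([A⁻]/[HA]) = 3.41 + log(1.272/0.273)

pH = 4.08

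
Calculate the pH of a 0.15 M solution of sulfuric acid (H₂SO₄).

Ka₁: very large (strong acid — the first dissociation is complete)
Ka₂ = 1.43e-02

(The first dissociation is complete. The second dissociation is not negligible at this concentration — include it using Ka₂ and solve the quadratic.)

First dissociation is complete: [H⁺]₀ = [HSO₄⁻]₀ = C = 0.15 M. Second dissociation HSO₄⁻ ⇌ H⁺ + SO₄²⁻: let x = [SO₄²⁻]. Ka₂ = (C + x)·x / (C − x) = 1.43e-02 → x² + (C + Ka₂)·x − Ka₂·C = 0 → x² + 0.16430·x − 2.145e-03 = 0. x = (−0.16430 + √(0.16430² + 4 × 2.145e-03)) / 2 = 1.2156e-02 M. [H⁺] = C + x = 0.15 + 1.2156e-02 = 1.6216e-01 M. pH = -log(1.6216e-01) = 0.79.

pH = 0.79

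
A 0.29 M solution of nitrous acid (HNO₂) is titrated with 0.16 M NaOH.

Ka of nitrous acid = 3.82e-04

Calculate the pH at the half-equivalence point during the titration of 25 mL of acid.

At half-equivalence [HA] = [A⁻], so Henderson-Hasselbalch gives pH = pKa = -log(3.82e-04) = 3.42.

pH = pKa = 3.42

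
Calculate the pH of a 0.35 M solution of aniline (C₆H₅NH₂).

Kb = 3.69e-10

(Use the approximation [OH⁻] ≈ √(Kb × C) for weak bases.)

[OH⁻] = √(Kb × C) = √(3.69e-10 × 0.35) = 1.1364e-05. pOH = 4.94, pH = 14 - pOH

pH = 9.06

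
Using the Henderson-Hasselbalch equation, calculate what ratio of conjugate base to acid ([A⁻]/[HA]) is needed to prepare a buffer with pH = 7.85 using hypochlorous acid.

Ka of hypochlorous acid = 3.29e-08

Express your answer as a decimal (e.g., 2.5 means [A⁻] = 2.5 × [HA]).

pKa = -log(3.29e-08) = 7.4828. pH = pKa + log([A⁻]/[HA]), so log([A⁻]/[HA]) = pH − pKa = 7.85 − 7.4828 = 0.3672. [A⁻]/[HA] = 10^(0.3672) = 2.33

[A⁻]/[HA] = 2.33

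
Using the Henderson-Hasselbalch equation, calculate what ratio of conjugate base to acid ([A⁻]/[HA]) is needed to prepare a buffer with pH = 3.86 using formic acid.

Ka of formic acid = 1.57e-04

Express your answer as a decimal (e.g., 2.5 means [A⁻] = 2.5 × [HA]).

pKa = -log(1.57e-04) = 3.8041. pH = pKa + log([A⁻]/[HA]), so log([A⁻]/[HA]) = pH − pKa = 3.86 − 3.8041 = 0.0559. [A⁻]/[HA] = 10^(0.0559) = 1.14

[A⁻]/[HA] = 1.14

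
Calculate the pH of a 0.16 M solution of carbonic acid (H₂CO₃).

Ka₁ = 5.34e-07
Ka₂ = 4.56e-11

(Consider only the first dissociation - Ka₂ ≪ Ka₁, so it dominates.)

First dissociation dominates. From Ka₁ = [H⁺][HA⁻]/[H₂A], x² + Ka₁·x − Ka₁·C = 0 with C = 0.16 M and Ka₁ = 5.34e-07. Solving: [H⁺] = (−Ka₁ + √(Ka₁² + 4·Ka₁·C)) / 2 = 2.9203e-04 M. pH = -log(2.9203e-04) = 3.53.

pH = 3.53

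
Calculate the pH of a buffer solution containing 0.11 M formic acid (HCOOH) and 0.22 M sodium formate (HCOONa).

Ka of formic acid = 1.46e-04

pKa = -log(1.46e-04) = 3.84. pH = pKa + log([A⁻]/[HA]) = 3.84 + log(0.22/0.11)

pH = 4.14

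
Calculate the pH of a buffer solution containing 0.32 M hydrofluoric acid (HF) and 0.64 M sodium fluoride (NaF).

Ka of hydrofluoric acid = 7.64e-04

pKa = -log(7.64e-04) = 3.12. pH = pKa + log([A⁻]/[HA]) = 3.12 + log(0.64/0.32)

pH = 3.42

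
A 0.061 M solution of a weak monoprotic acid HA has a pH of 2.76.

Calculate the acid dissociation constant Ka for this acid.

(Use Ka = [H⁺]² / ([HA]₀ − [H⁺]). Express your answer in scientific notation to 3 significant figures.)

[H⁺] = 10^(−pH) = 10^(−2.76) = 1.738e-03 M. For HA ⇌ H⁺ + A⁻, Ka = [H⁺][A⁻]/[HA] = [H⁺]² / ([HA]₀ − [H⁺]) = (1.738e-03)² / (0.061 − 1.738e-03) = 5.10e-05.

K_a = 5.10e-05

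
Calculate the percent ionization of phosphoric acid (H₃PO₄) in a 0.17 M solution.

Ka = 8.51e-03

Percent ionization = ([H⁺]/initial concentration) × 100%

Using Ka equilibrium: x² + Ka×x - Ka×C = 0. Solving: [H⁺] = 3.4018e-02. Percent = (3.4018e-02/0.17) × 100

Percent ionization = 20%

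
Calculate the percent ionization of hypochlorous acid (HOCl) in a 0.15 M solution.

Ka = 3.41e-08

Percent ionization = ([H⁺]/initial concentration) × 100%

Using Ka equilibrium: x² + Ka×x - Ka×C = 0. Solving: [H⁺] = 7.1502e-05. Percent = (7.1502e-05/0.15) × 100

Percent ionization = 0.0477%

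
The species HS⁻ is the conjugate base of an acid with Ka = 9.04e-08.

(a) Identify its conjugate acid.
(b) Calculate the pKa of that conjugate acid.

(a) The conjugate acid is formed by adding one H⁺ to HS⁻, giving H₂S. (b) pKa = -log(Ka) = -log(9.04e-08) = 7.04.

Conjugate acid: H₂S; pK_a = 7.04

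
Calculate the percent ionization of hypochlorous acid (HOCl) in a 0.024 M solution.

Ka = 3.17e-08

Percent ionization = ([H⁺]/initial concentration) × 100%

Using Ka equilibrium: x² + Ka×x - Ka×C = 0. Solving: [H⁺] = 2.7567e-05. Percent = (2.7567e-05/0.024) × 100

Percent ionization = 0.115%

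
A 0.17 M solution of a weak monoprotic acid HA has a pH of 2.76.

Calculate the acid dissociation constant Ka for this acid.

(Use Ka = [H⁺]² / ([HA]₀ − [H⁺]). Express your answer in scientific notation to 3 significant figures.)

[H⁺] = 10^(−pH) = 10^(−2.76) = 1.738e-03 M. For HA ⇌ H⁺ + A⁻, Ka = [H⁺][A⁻]/[HA] = [H⁺]² / ([HA]₀ − [H⁺]) = (1.738e-03)² / (0.17 − 1.738e-03) = 1.79e-05.

K_a = 1.79e-05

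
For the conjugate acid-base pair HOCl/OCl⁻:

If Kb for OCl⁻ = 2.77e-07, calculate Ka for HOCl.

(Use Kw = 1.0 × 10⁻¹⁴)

For a conjugate pair Ka × Kb = Kw, so Ka = Kw/Kb = 1.0 × 10⁻¹⁴ / 2.77e-07 = 3.61e-08.

K_a = 3.61e-08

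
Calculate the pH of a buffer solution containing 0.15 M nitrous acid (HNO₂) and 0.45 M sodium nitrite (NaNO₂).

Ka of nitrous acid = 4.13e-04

pKa = -log(4.13e-04) = 3.38. pH = pKa + log([A⁻]/[HA]) = 3.38 + log(0.45/0.15)

pH = 3.86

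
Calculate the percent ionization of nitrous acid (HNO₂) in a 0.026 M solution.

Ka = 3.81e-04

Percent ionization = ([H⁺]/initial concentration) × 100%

Using Ka equilibrium: x² + Ka×x - Ka×C = 0. Solving: [H⁺] = 2.9626e-03. Percent = (2.9626e-03/0.026) × 100

Percent ionization = 11.4%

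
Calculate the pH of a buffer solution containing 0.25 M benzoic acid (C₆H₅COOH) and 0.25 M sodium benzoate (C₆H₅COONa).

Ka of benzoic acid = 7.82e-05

pKa = -log(7.82e-05) = 4.11. pH = pKa + log([A⁻]/[HA]) = 4.11 + log(0.25/0.25)

pH = 4.11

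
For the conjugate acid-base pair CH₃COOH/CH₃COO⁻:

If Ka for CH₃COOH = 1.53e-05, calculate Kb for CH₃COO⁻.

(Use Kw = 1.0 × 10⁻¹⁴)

For a conjugate pair Ka × Kb = Kw, so Kb = Kw/Ka = 1.0 × 10⁻¹⁴ / 1.53e-05 = 6.54e-10.

K_b = 6.54e-10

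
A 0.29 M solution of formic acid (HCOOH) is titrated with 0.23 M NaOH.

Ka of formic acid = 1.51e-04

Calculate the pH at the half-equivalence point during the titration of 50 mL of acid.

At half-equivalence [HA] = [A⁻], so Henderson-Hasselbalch gives pH = pKa = -log(1.51e-04) = 3.82.

pH = pKa = 3.82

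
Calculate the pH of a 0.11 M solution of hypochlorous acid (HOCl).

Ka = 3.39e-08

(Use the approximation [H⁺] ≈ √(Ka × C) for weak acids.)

[H⁺] = √(Ka × C) = √(3.39e-08 × 0.11) = 6.1066e-05. pH = -log(6.1066e-05)

pH = 4.21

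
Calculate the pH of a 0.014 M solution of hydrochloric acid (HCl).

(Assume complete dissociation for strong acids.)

[H⁺] = 0.014 M for strong acid. pH = -log[H⁺] = -log(0.014)

pH = 1.85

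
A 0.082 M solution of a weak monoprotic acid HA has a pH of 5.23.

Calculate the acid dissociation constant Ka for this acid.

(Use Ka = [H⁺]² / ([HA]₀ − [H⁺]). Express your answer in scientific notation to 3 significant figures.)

[H⁺] = 10^(−pH) = 10^(−5.23) = 5.888e-06 M. For HA ⇌ H⁺ + A⁻, Ka = [H⁺][A⁻]/[HA] = [H⁺]² / ([HA]₀ − [H⁺]) = (5.888e-06)² / (0.082 − 5.888e-06) = 4.23e-10.

K_a = 4.23e-10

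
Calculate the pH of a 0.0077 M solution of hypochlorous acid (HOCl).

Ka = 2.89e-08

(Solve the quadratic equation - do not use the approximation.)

x² + Ka×x - Ka×C = 0. Using quadratic formula: [H⁺] = 1.4903e-05

pH = 4.83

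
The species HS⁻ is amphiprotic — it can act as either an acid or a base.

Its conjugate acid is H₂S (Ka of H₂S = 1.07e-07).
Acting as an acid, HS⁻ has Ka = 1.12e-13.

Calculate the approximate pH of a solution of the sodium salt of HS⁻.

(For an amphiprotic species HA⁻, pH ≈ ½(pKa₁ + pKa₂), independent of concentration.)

pKa₁ = -log(1.07e-07) = 6.97; pKa₂ = -log(1.12e-13) = 12.95. For an amphiprotic species, pH ≈ ½(pKa₁ + pKa₂) = ½(6.97 + 12.95) = 9.96.

pH = 9.96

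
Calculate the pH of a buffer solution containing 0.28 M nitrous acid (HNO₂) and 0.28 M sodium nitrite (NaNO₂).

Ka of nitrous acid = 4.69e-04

pKa = -log(4.69e-04) = 3.33. pH = pKa + log([A⁻]/[HA]) = 3.33 + log(0.28/0.28)

pH = 3.33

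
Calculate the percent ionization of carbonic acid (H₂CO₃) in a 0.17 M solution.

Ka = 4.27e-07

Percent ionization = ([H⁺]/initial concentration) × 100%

Using Ka equilibrium: x² + Ka×x - Ka×C = 0. Solving: [H⁺] = 2.6921e-04. Percent = (2.6921e-04/0.17) × 100

Percent ionization = 0.158%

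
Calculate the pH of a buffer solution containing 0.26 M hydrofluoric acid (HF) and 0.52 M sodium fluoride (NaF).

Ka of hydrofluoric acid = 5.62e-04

pKa = -log(5.62e-04) = 3.25. pH = pKa + log([A⁻]/[HA]) = 3.25 + log(0.52/0.26)

pH = 3.55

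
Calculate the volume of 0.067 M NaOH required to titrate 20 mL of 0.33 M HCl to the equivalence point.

At equivalence: moles acid = moles base. moles HCl = 0.33 × 20/1000 = 0.0066 mol. V_base = moles / 0.067 × 1000 = 98.5 mL.

V_{base} = 98.5 mL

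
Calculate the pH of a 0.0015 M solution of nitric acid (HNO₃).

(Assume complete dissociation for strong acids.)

[H⁺] = 0.0015 M for strong acid. pH = -log[H⁺] = -log(0.0015)

pH = 2.82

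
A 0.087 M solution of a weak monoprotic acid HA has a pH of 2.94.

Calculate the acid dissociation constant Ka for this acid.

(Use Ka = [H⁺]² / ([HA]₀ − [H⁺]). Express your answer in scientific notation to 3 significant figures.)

[H⁺] = 10^(−pH) = 10^(−2.94) = 1.148e-03 M. For HA ⇌ H⁺ + A⁻, Ka = [H⁺][A⁻]/[HA] = [H⁺]² / ([HA]₀ − [H⁺]) = (1.148e-03)² / (0.087 − 1.148e-03) = 1.54e-05.

K_a = 1.54e-05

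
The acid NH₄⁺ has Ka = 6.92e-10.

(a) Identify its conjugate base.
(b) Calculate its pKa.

(a) The conjugate base is formed by removing one H⁺ from NH₄⁺, giving NH₃. (b) pKa = -log(Ka) = -log(6.92e-10) = 9.16.

Conjugate base: NH₃; pK_a = 9.16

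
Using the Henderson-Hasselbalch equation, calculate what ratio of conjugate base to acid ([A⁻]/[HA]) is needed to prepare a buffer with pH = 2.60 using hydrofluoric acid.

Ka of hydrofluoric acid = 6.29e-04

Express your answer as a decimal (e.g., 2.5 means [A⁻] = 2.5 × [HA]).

pKa = -log(6.29e-04) = 3.2013. pH = pKa + log([A⁻]/[HA]), so log([A⁻]/[HA]) = pH − pKa = 2.60 − 3.2013 = -0.6013. [A⁻]/[HA] = 10^(-0.6013) = 0.250

[A⁻]/[HA] = 0.250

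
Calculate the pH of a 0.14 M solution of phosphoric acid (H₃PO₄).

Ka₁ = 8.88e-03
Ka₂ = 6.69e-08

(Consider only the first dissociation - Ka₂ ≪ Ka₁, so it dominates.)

First dissociation dominates. From Ka₁ = [H⁺][HA⁻]/[H₂A], x² + Ka₁·x − Ka₁·C = 0 with C = 0.14 M and Ka₁ = 8.88e-03. Solving: [H⁺] = (−Ka₁ + √(Ka₁² + 4·Ka₁·C)) / 2 = 3.1097e-02 M. pH = -log(3.1097e-02) = 1.51.

pH = 1.51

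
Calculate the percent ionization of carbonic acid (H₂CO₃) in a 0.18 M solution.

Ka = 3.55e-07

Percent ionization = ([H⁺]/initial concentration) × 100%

Using Ka equilibrium: x² + Ka×x - Ka×C = 0. Solving: [H⁺] = 2.5261e-04. Percent = (2.5261e-04/0.18) × 100

Percent ionization = 0.14%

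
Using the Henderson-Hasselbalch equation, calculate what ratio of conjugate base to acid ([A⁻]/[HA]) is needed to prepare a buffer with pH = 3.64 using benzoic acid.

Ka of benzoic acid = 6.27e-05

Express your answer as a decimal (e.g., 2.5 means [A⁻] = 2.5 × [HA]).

pKa = -log(6.27e-05) = 4.2027. pH = pKa + log([A⁻]/[HA]), so log([A⁻]/[HA]) = pH − pKa = 3.64 − 4.2027 = -0.5627. [A⁻]/[HA] = 10^(-0.5627) = 0.274

[A⁻]/[HA] = 0.274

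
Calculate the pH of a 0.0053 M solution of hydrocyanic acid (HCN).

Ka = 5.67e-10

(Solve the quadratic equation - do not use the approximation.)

x² + Ka×x - Ka×C = 0. Using quadratic formula: [H⁺] = 1.7332e-06

pH = 5.76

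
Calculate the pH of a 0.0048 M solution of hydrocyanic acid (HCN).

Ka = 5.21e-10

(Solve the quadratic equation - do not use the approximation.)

x² + Ka×x - Ka×C = 0. Using quadratic formula: [H⁺] = 1.5811e-06

pH = 5.80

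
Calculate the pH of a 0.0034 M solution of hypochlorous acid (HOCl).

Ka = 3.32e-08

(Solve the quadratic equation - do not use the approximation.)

x² + Ka×x - Ka×C = 0. Using quadratic formula: [H⁺] = 1.0608e-05

pH = 4.97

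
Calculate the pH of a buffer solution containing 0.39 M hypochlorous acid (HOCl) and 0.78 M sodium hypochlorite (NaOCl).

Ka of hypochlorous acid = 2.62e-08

pKa = -log(2.62e-08) = 7.58. pH = pKa + log([A⁻]/[HA]) = 7.58 + log(0.78/0.39)

pH = 7.88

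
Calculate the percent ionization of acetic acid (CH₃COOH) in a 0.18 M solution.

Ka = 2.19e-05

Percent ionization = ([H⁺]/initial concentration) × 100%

Using Ka equilibrium: x² + Ka×x - Ka×C = 0. Solving: [H⁺] = 1.9745e-03. Percent = (1.9745e-03/0.18) × 100

Percent ionization = 1.1%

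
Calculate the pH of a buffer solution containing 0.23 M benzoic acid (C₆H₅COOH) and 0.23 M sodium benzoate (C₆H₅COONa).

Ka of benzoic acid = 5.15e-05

pKa = -log(5.15e-05) = 4.29. pH = pKa + log([A⁻]/[HA]) = 4.29 + log(0.23/0.23)

pH = 4.29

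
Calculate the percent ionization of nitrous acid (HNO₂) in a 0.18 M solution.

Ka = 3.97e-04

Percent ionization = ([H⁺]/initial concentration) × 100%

Using Ka equilibrium: x² + Ka×x - Ka×C = 0. Solving: [H⁺] = 8.2572e-03. Percent = (8.2572e-03/0.18) × 100

Percent ionization = 4.59%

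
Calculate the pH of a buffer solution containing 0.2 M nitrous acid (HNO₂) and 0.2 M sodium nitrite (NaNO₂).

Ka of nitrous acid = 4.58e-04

pKa = -log(4.58e-04) = 3.34. pH = pKa + log([A⁻]/[HA]) = 3.34 + log(0.2/0.2)

pH = 3.34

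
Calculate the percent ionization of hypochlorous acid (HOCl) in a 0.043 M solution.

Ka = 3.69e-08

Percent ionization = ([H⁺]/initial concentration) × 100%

Using Ka equilibrium: x² + Ka×x - Ka×C = 0. Solving: [H⁺] = 3.9815e-05. Percent = (3.9815e-05/0.043) × 100

Percent ionization = 0.0926%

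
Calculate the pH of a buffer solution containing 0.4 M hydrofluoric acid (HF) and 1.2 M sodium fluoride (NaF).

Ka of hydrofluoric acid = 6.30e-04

pKa = -log(6.30e-04) = 3.20. pH = pKa + log([A⁻]/[HA]) = 3.20 + log(1.2/0.4)

pH = 3.68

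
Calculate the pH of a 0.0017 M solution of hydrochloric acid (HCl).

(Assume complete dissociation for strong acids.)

[H⁺] = 0.0017 M for strong acid. pH = -log[H⁺] = -log(0.0017)

pH = 2.77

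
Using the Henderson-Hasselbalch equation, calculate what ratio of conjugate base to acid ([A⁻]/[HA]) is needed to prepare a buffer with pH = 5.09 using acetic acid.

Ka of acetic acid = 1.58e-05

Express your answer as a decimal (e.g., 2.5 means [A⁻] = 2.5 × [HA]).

pKa = -log(1.58e-05) = 4.8013. pH = pKa + log([A⁻]/[HA]), so log([A⁻]/[HA]) = pH − pKa = 5.09 − 4.8013 = 0.2887. [A⁻]/[HA] = 10^(0.2887) = 1.94

[A⁻]/[HA] = 1.94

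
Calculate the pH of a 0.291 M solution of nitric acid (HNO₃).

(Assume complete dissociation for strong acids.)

[H⁺] = 0.291 M for strong acid. pH = -log[H⁺] = -log(0.291)

pH = 0.54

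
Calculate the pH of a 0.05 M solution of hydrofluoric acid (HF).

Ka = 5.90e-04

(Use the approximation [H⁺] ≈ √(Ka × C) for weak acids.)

[H⁺] = √(Ka × C) = √(5.90e-04 × 0.05) = 5.4314e-03. pH = -log(5.4314e-03)

pH = 2.27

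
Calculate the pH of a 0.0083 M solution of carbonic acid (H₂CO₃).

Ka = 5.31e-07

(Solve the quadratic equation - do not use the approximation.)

x² + Ka×x - Ka×C = 0. Using quadratic formula: [H⁺] = 6.6123e-05

pH = 4.18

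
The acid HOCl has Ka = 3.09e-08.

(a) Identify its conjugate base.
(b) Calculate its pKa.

(a) The conjugate base is formed by removing one H⁺ from HOCl, giving OCl⁻. (b) pKa = -log(Ka) = -log(3.09e-08) = 7.51.

Conjugate base: OCl⁻; pK_a = 7.51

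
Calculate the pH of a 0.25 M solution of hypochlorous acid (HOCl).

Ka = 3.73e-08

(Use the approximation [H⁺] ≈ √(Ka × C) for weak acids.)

[H⁺] = √(Ka × C) = √(3.73e-08 × 0.25) = 9.6566e-05. pH = -log(9.6566e-05)

pH = 4.02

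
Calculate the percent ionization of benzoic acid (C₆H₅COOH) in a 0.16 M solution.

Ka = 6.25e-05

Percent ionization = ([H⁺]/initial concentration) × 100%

Using Ka equilibrium: x² + Ka×x - Ka×C = 0. Solving: [H⁺] = 3.1312e-03. Percent = (3.1312e-03/0.16) × 100

Percent ionization = 1.96%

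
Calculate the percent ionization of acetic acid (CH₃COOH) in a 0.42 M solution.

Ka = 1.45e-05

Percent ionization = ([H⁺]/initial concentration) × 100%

Using Ka equilibrium: x² + Ka×x - Ka×C = 0. Solving: [H⁺] = 2.4606e-03. Percent = (2.4606e-03/0.42) × 100

Percent ionization = 0.586%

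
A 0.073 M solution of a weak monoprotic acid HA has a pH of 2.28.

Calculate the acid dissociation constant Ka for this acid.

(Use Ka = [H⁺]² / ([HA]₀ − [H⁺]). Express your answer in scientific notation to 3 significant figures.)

[H⁺] = 10^(−pH) = 10^(−2.28) = 5.248e-03 M. For HA ⇌ H⁺ + A⁻, Ka = [H⁺][A⁻]/[HA] = [H⁺]² / ([HA]₀ − [H⁺]) = (5.248e-03)² / (0.073 − 5.248e-03) = 4.07e-04.

K_a = 4.07e-04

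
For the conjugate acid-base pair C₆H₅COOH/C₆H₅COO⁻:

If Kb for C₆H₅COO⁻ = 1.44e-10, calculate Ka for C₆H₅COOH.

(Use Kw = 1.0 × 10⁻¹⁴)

For a conjugate pair Ka × Kb = Kw, so Ka = Kw/Kb = 1.0 × 10⁻¹⁴ / 1.44e-10 = 6.94e-05.

K_a = 6.94e-05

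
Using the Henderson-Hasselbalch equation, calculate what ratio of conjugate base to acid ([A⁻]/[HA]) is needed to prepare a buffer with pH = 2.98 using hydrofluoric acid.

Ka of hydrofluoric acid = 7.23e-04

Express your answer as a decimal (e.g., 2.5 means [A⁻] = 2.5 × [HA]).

pKa = -log(7.23e-04) = 3.1409. pH = pKa + log([A⁻]/[HA]), so log([A⁻]/[HA]) = pH − pKa = 2.98 − 3.1409 = -0.1609. [A⁻]/[HA] = 10^(-0.1609) = 0.690

[A⁻]/[HA] = 0.690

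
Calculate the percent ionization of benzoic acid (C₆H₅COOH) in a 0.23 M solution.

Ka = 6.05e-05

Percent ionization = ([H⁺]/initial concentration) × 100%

Using Ka equilibrium: x² + Ka×x - Ka×C = 0. Solving: [H⁺] = 3.7002e-03. Percent = (3.7002e-03/0.23) × 100

Percent ionization = 1.61%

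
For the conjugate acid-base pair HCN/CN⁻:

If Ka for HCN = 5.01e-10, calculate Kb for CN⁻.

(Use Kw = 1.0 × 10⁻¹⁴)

For a conjugate pair Ka × Kb = Kw, so Kb = Kw/Ka = 1.0 × 10⁻¹⁴ / 5.01e-10 = 2.00e-05.

K_b = 2.00e-05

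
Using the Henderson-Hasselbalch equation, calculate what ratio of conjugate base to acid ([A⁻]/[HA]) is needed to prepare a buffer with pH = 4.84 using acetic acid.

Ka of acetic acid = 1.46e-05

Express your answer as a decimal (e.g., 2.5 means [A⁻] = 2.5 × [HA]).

pKa = -log(1.46e-05) = 4.8356. pH = pKa + log([A⁻]/[HA]), so log([A⁻]/[HA]) = pH − pKa = 4.84 − 4.8356 = 0.0044. [A⁻]/[HA] = 10^(0.0044) = 1.01

[A⁻]/[HA] = 1.01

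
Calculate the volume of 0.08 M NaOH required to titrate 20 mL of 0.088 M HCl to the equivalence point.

At equivalence: moles acid = moles base. moles HCl = 0.088 × 20/1000 = 0.00176 mol. V_base = moles / 0.08 × 1000 = 22.0 mL.

V_{base} = 22.0 mL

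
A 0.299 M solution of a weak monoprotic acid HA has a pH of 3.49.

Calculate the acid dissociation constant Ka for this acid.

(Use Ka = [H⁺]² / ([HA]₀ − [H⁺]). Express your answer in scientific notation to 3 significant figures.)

[H⁺] = 10^(−pH) = 10^(−3.49) = 3.236e-04 M. For HA ⇌ H⁺ + A⁻, Ka = [H⁺][A⁻]/[HA] = [H⁺]² / ([HA]₀ − [H⁺]) = (3.236e-04)² / (0.299 − 3.236e-04) = 3.51e-07.

K_a = 3.51e-07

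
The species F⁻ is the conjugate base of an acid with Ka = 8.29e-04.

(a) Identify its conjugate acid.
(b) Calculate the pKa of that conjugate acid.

(a) The conjugate acid is formed by adding one H⁺ to F⁻, giving HF. (b) pKa = -log(Ka) = -log(8.29e-04) = 3.08.

Conjugate acid: HF; pK_a = 3.08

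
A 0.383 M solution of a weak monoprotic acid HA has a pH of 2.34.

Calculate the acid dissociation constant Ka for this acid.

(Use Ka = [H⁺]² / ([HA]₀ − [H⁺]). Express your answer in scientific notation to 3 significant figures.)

[H⁺] = 10^(−pH) = 10^(−2.34) = 4.571e-03 M. For HA ⇌ H⁺ + A⁻, Ka = [H⁺][A⁻]/[HA] = [H⁺]² / ([HA]₀ − [H⁺]) = (4.571e-03)² / (0.383 − 4.571e-03) = 5.52e-05.

K_a = 5.52e-05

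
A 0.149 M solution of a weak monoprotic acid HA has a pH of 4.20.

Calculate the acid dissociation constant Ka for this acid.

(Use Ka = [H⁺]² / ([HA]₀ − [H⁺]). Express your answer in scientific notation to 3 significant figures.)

[H⁺] = 10^(−pH) = 10^(−4.20) = 6.310e-05 M. For HA ⇌ H⁺ + A⁻, Ka = [H⁺][A⁻]/[HA] = [H⁺]² / ([HA]₀ − [H⁺]) = (6.310e-05)² / (0.149 − 6.310e-05) = 2.67e-08.

K_a = 2.67e-08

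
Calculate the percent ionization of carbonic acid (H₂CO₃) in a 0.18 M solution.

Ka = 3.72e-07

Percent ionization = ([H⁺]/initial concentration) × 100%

Using Ka equilibrium: x² + Ka×x - Ka×C = 0. Solving: [H⁺] = 2.5858e-04. Percent = (2.5858e-04/0.18) × 100

Percent ionization = 0.144%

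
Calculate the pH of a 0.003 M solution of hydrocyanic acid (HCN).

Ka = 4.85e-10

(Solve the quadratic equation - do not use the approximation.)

x² + Ka×x - Ka×C = 0. Using quadratic formula: [H⁺] = 1.2060e-06

pH = 5.92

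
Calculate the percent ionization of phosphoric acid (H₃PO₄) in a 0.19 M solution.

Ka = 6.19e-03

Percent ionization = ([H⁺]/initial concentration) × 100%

Using Ka equilibrium: x² + Ka×x - Ka×C = 0. Solving: [H⁺] = 3.1339e-02. Percent = (3.1339e-02/0.19) × 100

Percent ionization = 16.5%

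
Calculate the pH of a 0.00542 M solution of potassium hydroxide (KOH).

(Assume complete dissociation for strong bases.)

[OH⁻] = 0.00542 M for strong base. pOH = -log[OH⁻] = 2.27, pH = 14 - pOH

pH = 11.73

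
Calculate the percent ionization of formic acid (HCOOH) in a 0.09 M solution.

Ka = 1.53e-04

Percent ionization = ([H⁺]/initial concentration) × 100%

Using Ka equilibrium: x² + Ka×x - Ka×C = 0. Solving: [H⁺] = 3.6351e-03. Percent = (3.6351e-03/0.09) × 100

Percent ionization = 4.04%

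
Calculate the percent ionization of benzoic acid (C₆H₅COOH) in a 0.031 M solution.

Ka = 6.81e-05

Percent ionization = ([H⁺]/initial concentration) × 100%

Using Ka equilibrium: x² + Ka×x - Ka×C = 0. Solving: [H⁺] = 1.4193e-03. Percent = (1.4193e-03/0.031) × 100

Percent ionization = 4.58%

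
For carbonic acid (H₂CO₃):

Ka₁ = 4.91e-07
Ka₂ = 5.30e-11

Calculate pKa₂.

pKa₂ = -log(Ka₂) = -log(5.30e-11) = 10.28.

pK_{a2} = 10.28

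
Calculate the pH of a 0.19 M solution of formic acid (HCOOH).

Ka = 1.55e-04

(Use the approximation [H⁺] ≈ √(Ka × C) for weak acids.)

[H⁺] = √(Ka × C) = √(1.55e-04 × 0.19) = 5.4268e-03. pH = -log(5.4268e-03)

pH = 2.27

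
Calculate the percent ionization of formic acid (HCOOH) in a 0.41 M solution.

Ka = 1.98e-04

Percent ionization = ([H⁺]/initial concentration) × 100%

Using Ka equilibrium: x² + Ka×x - Ka×C = 0. Solving: [H⁺] = 8.9115e-03. Percent = (8.9115e-03/0.41) × 100

Percent ionization = 2.17%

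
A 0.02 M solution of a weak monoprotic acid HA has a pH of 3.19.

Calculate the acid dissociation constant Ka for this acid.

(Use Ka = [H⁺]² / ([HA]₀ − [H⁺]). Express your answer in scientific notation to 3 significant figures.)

[H⁺] = 10^(−pH) = 10^(−3.19) = 6.457e-04 M. For HA ⇌ H⁺ + A⁻, Ka = [H⁺][A⁻]/[HA] = [H⁺]² / ([HA]₀ − [H⁺]) = (6.457e-04)² / (0.02 − 6.457e-04) = 2.15e-05.

K_a = 2.15e-05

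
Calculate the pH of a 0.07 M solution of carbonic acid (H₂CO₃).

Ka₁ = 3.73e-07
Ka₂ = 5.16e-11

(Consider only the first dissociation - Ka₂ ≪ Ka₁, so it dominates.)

First dissociation dominates. From Ka₁ = [H⁺][HA⁻]/[H₂A], x² + Ka₁·x − Ka₁·C = 0 with C = 0.07 M and Ka₁ = 3.73e-07. Solving: [H⁺] = (−Ka₁ + √(Ka₁² + 4·Ka₁·C)) / 2 = 1.6140e-04 M. pH = -log(1.6140e-04) = 3.79.

pH = 3.79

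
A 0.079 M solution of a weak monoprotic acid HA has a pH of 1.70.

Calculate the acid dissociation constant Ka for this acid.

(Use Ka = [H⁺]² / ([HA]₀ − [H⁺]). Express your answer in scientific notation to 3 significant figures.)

[H⁺] = 10^(−pH) = 10^(−1.70) = 1.995e-02 M. For HA ⇌ H⁺ + A⁻, Ka = [H⁺][A⁻]/[HA] = [H⁺]² / ([HA]₀ − [H⁺]) = (1.995e-02)² / (0.079 − 1.995e-02) = 6.74e-03.

K_a = 6.74e-03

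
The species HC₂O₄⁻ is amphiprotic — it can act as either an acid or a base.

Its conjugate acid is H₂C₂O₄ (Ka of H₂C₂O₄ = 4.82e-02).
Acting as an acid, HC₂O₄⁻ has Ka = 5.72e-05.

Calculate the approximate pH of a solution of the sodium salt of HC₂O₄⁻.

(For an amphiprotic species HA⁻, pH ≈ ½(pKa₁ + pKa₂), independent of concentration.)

pKa₁ = -log(4.82e-02) = 1.32; pKa₂ = -log(5.72e-05) = 4.24. For an amphiprotic species, pH ≈ ½(pKa₁ + pKa₂) = ½(1.32 + 4.24) = 2.78.

pH = 2.78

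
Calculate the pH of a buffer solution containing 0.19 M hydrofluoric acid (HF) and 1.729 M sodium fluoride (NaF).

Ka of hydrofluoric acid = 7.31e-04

pKa = -log(7.31e-04) = 3.14. pH = pKa + log([A⁻]/[HA]) = 3.14 + log(1.729/0.19)

pH = 4.10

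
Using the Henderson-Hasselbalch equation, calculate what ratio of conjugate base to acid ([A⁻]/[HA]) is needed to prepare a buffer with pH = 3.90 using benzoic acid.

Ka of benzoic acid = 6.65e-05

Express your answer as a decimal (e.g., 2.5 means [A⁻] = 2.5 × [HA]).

pKa = -log(6.65e-05) = 4.1772. pH = pKa + log([A⁻]/[HA]), so log([A⁻]/[HA]) = pH − pKa = 3.90 − 4.1772 = -0.2772. [A⁻]/[HA] = 10^(-0.2772) = 0.528

[A⁻]/[HA] = 0.528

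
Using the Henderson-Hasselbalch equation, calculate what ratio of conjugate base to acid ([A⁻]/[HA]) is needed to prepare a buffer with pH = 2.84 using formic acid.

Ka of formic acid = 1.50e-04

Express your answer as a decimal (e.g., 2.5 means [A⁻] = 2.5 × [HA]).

pKa = -log(1.50e-04) = 3.8239. pH = pKa + log([A⁻]/[HA]), so log([A⁻]/[HA]) = pH − pKa = 2.84 − 3.8239 = -0.9839. [A⁻]/[HA] = 10^(-0.9839) = 0.104

[A⁻]/[HA] = 0.104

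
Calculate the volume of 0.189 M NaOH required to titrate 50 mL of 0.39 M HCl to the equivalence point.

At equivalence: moles acid = moles base. moles HCl = 0.39 × 50/1000 = 0.0195 mol. V_base = moles / 0.189 × 1000 = 103.2 mL.

V_{base} = 103.2 mL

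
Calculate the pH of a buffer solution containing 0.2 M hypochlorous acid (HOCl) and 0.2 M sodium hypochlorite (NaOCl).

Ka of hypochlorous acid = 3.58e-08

pKa = -log(3.58e-08) = 7.45. pH = pKa + log([A⁻]/[HA]) = 7.45 + log(0.2/0.2)

pH = 7.45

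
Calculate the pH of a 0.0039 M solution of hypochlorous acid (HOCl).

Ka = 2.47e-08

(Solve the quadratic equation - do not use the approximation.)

x² + Ka×x - Ka×C = 0. Using quadratic formula: [H⁺] = 9.8024e-06

pH = 5.01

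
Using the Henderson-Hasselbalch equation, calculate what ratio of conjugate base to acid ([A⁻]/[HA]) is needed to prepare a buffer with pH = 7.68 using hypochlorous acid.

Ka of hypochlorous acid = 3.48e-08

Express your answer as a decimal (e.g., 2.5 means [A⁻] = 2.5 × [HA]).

pKa = -log(3.48e-08) = 7.4584. pH = pKa + log([A⁻]/[HA]), so log([A⁻]/[HA]) = pH − pKa = 7.68 − 7.4584 = 0.2216. [A⁻]/[HA] = 10^(0.2216) = 1.67

[A⁻]/[HA] = 1.67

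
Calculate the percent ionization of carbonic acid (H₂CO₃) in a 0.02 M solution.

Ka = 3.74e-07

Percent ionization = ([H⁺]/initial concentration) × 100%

Using Ka equilibrium: x² + Ka×x - Ka×C = 0. Solving: [H⁺] = 8.6300e-05. Percent = (8.6300e-05/0.02) × 100

Percent ionization = 0.432%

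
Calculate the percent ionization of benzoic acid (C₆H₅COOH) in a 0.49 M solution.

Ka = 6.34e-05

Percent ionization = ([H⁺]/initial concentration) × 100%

Using Ka equilibrium: x² + Ka×x - Ka×C = 0. Solving: [H⁺] = 5.5421e-03. Percent = (5.5421e-03/0.49) × 100

Percent ionization = 1.13%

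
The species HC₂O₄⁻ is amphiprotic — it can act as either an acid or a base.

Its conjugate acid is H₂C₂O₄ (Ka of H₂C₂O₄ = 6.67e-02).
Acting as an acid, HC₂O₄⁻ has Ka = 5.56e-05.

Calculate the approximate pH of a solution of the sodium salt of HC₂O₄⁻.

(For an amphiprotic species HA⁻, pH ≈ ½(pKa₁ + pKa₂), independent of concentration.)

pKa₁ = -log(6.67e-02) = 1.18; pKa₂ = -log(5.56e-05) = 4.25. For an amphiprotic species, pH ≈ ½(pKa₁ + pKa₂) = ½(1.18 + 4.25) = 2.72.

pH = 2.72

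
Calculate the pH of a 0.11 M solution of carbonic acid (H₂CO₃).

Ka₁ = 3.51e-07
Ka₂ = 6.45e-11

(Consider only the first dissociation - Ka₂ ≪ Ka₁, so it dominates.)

First dissociation dominates. From Ka₁ = [H⁺][HA⁻]/[H₂A], x² + Ka₁·x − Ka₁·C = 0 with C = 0.11 M and Ka₁ = 3.51e-07. Solving: [H⁺] = (−Ka₁ + √(Ka₁² + 4·Ka₁·C)) / 2 = 1.9632e-04 M. pH = -log(1.9632e-04) = 3.71.

pH = 3.71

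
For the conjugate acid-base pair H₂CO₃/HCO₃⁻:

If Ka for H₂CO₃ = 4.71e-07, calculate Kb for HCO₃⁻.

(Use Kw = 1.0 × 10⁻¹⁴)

For a conjugate pair Ka × Kb = Kw, so Kb = Kw/Ka = 1.0 × 10⁻¹⁴ / 4.71e-07 = 2.12e-08.

K_b = 2.12e-08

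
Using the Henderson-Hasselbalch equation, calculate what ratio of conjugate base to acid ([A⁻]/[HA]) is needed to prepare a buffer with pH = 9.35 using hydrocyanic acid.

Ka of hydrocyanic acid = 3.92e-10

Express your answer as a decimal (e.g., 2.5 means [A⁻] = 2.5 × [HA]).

pKa = -log(3.92e-10) = 9.4067. pH = pKa + log([A⁻]/[HA]), so log([A⁻]/[HA]) = pH − pKa = 9.35 − 9.4067 = -0.0567. [A⁻]/[HA] = 10^(-0.0567) = 0.878

[A⁻]/[HA] = 0.878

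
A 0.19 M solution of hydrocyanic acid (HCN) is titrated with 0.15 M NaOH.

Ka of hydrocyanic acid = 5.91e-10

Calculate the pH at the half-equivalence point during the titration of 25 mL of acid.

At half-equivalence [HA] = [A⁻], so Henderson-Hasselbalch gives pH = pKa = -log(5.91e-10) = 9.23.

pH = pKa = 9.23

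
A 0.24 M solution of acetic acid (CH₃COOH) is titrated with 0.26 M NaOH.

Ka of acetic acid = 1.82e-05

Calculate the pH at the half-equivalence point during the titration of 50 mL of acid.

At half-equivalence [HA] = [A⁻], so Henderson-Hasselbalch gives pH = pKa = -log(1.82e-05) = 4.74.

pH = pKa = 4.74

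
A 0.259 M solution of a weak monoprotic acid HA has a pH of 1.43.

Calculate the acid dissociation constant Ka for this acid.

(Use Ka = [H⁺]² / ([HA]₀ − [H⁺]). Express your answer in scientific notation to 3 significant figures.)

[H⁺] = 10^(−pH) = 10^(−1.43) = 3.715e-02 M. For HA ⇌ H⁺ + A⁻, Ka = [H⁺][A⁻]/[HA] = [H⁺]² / ([HA]₀ − [H⁺]) = (3.715e-02)² / (0.259 − 3.715e-02) = 6.22e-03.

K_a = 6.22e-03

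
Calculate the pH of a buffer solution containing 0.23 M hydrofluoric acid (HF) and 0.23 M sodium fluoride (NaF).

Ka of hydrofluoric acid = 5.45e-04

pKa = -log(5.45e-04) = 3.26. pH = pKa + log([A⁻]/[HA]) = 3.26 + log(0.23/0.23)

pH = 3.26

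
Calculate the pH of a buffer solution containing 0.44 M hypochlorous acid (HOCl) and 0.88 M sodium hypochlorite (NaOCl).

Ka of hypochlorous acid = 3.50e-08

pKa = -log(3.50e-08) = 7.46. pH = pKa + log([A⁻]/[HA]) = 7.46 + log(0.88/0.44)

pH = 7.76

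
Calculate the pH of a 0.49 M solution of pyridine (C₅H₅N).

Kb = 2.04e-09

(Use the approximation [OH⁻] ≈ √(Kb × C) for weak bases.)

[OH⁻] = √(Kb × C) = √(2.04e-09 × 0.49) = 3.1616e-05. pOH = 4.50, pH = 14 - pOH

pH = 9.50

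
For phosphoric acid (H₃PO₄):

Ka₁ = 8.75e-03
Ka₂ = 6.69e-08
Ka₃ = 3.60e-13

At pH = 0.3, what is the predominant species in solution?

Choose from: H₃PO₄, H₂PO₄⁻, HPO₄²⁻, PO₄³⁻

pKa₁ = 2.06, pKa₂ = 7.17, pKa₃ = 12.44. For a polyprotic acid the predominant species crosses at each pKa: below pKa_n the protonated form dominates, above it the deprotonated form does. At pH = 0.3, the predominant species is H₃PO₄.

H₃PO₄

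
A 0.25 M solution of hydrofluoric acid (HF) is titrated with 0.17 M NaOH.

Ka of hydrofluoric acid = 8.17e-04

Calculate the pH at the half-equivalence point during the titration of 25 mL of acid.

At half-equivalence [HA] = [A⁻], so Henderson-Hasselbalch gives pH = pKa = -log(8.17e-04) = 3.09.

pH = pKa = 3.09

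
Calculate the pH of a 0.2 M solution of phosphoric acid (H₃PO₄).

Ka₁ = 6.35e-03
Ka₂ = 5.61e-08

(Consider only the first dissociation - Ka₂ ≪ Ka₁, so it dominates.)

First dissociation dominates. From Ka₁ = [H⁺][HA⁻]/[H₂A], x² + Ka₁·x − Ka₁·C = 0 with C = 0.2 M and Ka₁ = 6.35e-03. Solving: [H⁺] = (−Ka₁ + √(Ka₁² + 4·Ka₁·C)) / 2 = 3.2603e-02 M. pH = -log(3.2603e-02) = 1.49.

pH = 1.49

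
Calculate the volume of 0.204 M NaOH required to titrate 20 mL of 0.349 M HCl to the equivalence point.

At equivalence: moles acid = moles base. moles HCl = 0.349 × 20/1000 = 0.00698 mol. V_base = moles / 0.204 × 1000 = 34.2 mL.

V_{base} = 34.2 mL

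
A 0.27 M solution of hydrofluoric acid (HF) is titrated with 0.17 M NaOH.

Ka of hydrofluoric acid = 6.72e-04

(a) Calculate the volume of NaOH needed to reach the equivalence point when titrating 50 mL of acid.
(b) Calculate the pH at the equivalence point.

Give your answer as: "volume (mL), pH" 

moles acid = 0.27 × 50/1000 = 0.0135 mol; V_base = moles/0.17 × 1000 = 79.4 mL. At equivalence only the conjugate base is present: [A⁻] = 0.0135/0.129 = 1.0432e-01 M. Kb = Kw/Ka = 1.49e-11; [OH⁻] = √(Kb × [A⁻]) = 1.2459e-06; pOH = 5.90; pH = 14 - pOH = 8.10.

V = 79.4 mL, pH = 8.10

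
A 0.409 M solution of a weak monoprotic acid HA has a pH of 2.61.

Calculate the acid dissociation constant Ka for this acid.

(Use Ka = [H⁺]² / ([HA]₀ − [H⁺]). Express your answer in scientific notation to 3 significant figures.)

[H⁺] = 10^(−pH) = 10^(−2.61) = 2.455e-03 M. For HA ⇌ H⁺ + A⁻, Ka = [H⁺][A⁻]/[HA] = [H⁺]² / ([HA]₀ − [H⁺]) = (2.455e-03)² / (0.409 − 2.455e-03) = 1.48e-05.

K_a = 1.48e-05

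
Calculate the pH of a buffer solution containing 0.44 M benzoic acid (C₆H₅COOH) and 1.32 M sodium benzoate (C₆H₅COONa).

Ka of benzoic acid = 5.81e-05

pKa = -log(5.81e-05) = 4.24. pH = pKa + log([A⁻]/[HA]) = 4.24 + log(1.32/0.44)

pH = 4.71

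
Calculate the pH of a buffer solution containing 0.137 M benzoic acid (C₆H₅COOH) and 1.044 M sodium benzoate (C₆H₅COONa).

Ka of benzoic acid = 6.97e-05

pKa = -log(6.97e-05) = 4.16. pH = pKa + log([A⁻]/[HA]) = 4.16 + log(1.044/0.137)

pH = 5.04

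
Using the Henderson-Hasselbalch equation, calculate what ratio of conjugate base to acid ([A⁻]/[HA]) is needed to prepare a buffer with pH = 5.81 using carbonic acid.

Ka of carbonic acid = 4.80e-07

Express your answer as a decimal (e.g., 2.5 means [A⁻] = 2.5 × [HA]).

pKa = -log(4.80e-07) = 6.3188. pH = pKa + log([A⁻]/[HA]), so log([A⁻]/[HA]) = pH − pKa = 5.81 − 6.3188 = -0.5088. [A⁻]/[HA] = 10^(-0.5088) = 0.310

[A⁻]/[HA] = 0.310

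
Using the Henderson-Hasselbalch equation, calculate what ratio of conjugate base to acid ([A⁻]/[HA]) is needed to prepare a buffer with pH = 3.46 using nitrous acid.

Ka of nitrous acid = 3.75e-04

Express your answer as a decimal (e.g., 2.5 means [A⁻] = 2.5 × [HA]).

pKa = -log(3.75e-04) = 3.4260. pH = pKa + log([A⁻]/[HA]), so log([A⁻]/[HA]) = pH − pKa = 3.46 − 3.4260 = 0.0340. [A⁻]/[HA] = 10^(0.0340) = 1.08

[A⁻]/[HA] = 1.08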